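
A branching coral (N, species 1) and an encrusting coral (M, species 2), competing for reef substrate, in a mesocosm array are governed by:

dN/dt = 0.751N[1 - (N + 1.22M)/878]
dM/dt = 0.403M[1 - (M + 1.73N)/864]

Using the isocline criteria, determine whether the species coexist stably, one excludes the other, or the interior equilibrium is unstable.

unstable coexistence (outcome depends on initial conditions)

Compare the nullcline intercepts: K1/α12 = 878/1.22 = 720 < K2 = 864; K2/α21 = 864/1.73 = 499 < K1 = 878.
Since both are reversed, neither can invade when rare; the interior point is a saddle.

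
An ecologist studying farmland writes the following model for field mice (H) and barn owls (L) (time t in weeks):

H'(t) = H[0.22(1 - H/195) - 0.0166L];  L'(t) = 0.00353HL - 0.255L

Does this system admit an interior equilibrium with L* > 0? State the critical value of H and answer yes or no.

The predator equation gives dL/dt > 0 only when H > 0.255/0.00353 = 72.2.
Without the predator, H → K = 195. Since 195 > 72.2, the predator can invade and persist.

Threshold H = 72.2; K > 72.2, so yes, the predator persists.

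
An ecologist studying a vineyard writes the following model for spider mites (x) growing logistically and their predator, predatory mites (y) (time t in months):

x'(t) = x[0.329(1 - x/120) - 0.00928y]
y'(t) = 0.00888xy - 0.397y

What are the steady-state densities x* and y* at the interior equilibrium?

x* ≈ 44.7, y* ≈ 22.2

From dy/dt = 0 with y > 0: 0.00888x* = 0.397, so x* = 44.7.
Substitute into dx/dt = 0: 0.329(1 - 44.7/120) = 0.00928y*.
The bracket is 0.627, giving y* = 0.206/0.00928 = 22.2.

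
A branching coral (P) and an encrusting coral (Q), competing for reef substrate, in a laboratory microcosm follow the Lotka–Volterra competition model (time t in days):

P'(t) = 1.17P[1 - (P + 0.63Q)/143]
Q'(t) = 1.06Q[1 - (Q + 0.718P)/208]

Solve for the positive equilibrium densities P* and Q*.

Setting both brackets to zero gives the nullclines P + 0.63Q = 143 and 0.718P + Q = 208.
Substituting Q = 208 - 0.718P into the first: P(1 - 0.63·0.718) = 143 - 0.63·208.
So P* = 12/0.548 = 21.8, and then Q* = 208 - 0.718·21.8 = 192.

P* ≈ 21.8, Q* ≈ 192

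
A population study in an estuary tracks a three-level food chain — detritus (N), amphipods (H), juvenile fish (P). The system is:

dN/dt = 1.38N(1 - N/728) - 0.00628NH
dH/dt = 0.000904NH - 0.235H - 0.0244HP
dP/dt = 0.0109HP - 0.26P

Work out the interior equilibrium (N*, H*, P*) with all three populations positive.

From dP/dt = 0: 0.0109H* = 0.26, so H* = 23.9.
From dN/dt = 0: 1.38(1 - N*/728) = 0.00628·23.9, giving N* = 728·(1 - 0.109) = 649.
From dH/dt = 0: 0.000904·649 - 0.235 = 0.0244P*, so P* = 0.352/0.0244 = 14.4.

N* ≈ 649, H* ≈ 23.9, P* ≈ 14.4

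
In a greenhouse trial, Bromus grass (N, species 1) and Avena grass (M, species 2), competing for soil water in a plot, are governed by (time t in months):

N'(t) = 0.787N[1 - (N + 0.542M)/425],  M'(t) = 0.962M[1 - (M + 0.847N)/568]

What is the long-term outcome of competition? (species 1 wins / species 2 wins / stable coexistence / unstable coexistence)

Compare the nullcline intercepts: K1/α12 = 425/0.542 = 784 > K2 = 568; K2/α21 = 568/0.847 = 671 > K1 = 425.
Since both inequalities hold, each species can invade when rare, so the interior equilibrium is stable.

stable coexistence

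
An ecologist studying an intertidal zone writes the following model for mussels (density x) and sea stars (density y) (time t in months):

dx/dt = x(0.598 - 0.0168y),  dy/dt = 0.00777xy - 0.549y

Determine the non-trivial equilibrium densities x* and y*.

Set dy/dt = 0 with y > 0: 0.00777x - 0.549 = 0, so x* = 0.549/0.00777 = 70.7.
Set dx/dt = 0 with x > 0: 0.598 - 0.0168y = 0, so y* = 0.598/0.0168 = 35.6.

x* ≈ 70.7, y* ≈ 35.6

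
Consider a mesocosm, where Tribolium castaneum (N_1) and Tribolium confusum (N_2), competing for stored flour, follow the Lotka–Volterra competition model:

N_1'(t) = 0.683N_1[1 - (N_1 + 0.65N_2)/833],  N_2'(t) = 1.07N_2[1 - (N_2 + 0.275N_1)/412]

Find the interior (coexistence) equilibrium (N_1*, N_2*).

N_1* ≈ 688, N_2* ≈ 223

Setting both brackets to zero gives the nullclines N_1 + 0.65N_2 = 833 and 0.275N_1 + N_2 = 412.
Substituting N_2 = 412 - 0.275N_1 into the first: N_1(1 - 0.65·0.275) = 833 - 0.65·412.
So N_1* = 565/0.821 = 688, and then N_2* = 412 - 0.275·688 = 223.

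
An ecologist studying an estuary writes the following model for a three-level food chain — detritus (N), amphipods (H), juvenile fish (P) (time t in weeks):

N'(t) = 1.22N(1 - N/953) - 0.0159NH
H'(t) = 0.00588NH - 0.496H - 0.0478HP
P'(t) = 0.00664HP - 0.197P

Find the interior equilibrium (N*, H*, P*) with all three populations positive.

From dP/dt = 0: 0.00664H* = 0.197, so H* = 29.7.
From dN/dt = 0: 1.22(1 - N*/953) = 0.0159·29.7, giving N* = 953·(1 - 0.387) = 585.
From dH/dt = 0: 0.00588·585 - 0.496 = 0.0478P*, so P* = 2.94/0.0478 = 61.5.

N* ≈ 585, H* ≈ 29.7, P* ≈ 61.5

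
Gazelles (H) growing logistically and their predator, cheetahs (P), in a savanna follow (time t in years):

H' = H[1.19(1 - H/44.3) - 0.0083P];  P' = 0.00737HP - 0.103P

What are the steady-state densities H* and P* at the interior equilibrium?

From dP/dt = 0 with P > 0: 0.00737H* = 0.103, so H* = 14.
Substitute into dH/dt = 0: 1.19(1 - 14/44.3) = 0.0083P*.
The bracket is 0.685, giving P* = 0.815/0.0083 = 98.1.

H* ≈ 14, P* ≈ 98.1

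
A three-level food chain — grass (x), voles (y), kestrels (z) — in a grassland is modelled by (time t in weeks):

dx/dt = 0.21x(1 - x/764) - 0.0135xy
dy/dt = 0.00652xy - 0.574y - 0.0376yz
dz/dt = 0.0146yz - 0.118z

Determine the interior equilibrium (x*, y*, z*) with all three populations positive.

x* ≈ 367, y* ≈ 8.08, z* ≈ 48.4

From dz/dt = 0: 0.0146y* = 0.118, so y* = 8.08.
From dx/dt = 0: 0.21(1 - x*/764) = 0.0135·8.08, giving x* = 764·(1 - 0.52) = 367.
From dy/dt = 0: 0.00652·367 - 0.574 = 0.0376z*, so z* = 1.82/0.0376 = 48.4.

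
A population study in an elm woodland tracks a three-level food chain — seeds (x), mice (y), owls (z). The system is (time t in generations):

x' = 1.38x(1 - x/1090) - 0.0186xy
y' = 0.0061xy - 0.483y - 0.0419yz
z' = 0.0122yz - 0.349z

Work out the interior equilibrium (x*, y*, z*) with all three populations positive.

From dz/dt = 0: 0.0122y* = 0.349, so y* = 28.6.
From dx/dt = 0: 1.38(1 - x*/1090) = 0.0186·28.6, giving x* = 1090·(1 - 0.386) = 670.
From dy/dt = 0: 0.0061·670 - 0.483 = 0.0419z*, so z* = 3.6/0.0419 = 86.

x* ≈ 670, y* ≈ 28.6, z* ≈ 86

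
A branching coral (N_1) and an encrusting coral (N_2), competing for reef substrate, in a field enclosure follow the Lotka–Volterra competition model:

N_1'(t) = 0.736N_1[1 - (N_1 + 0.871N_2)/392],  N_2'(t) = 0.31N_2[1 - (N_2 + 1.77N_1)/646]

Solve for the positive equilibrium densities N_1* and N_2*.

N_1* ≈ 315, N_2* ≈ 88.3

Setting both brackets to zero gives the nullclines N_1 + 0.871N_2 = 392 and 1.77N_1 + N_2 = 646.
Substituting N_2 = 646 - 1.77N_1 into the first: N_1(1 - 0.871·1.77) = 392 - 0.871·646.
So N_1* = -171/-0.542 = 315, and then N_2* = 646 - 1.77·315 = 88.3.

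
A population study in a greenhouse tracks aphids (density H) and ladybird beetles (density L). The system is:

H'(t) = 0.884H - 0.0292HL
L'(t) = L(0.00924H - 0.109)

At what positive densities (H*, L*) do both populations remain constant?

H* ≈ 11.8, L* ≈ 30.3

Set dL/dt = 0 with L > 0: 0.00924H - 0.109 = 0, so H* = 0.109/0.00924 = 11.8.
Set dH/dt = 0 with H > 0: 0.884 - 0.0292L = 0, so L* = 0.884/0.0292 = 30.3.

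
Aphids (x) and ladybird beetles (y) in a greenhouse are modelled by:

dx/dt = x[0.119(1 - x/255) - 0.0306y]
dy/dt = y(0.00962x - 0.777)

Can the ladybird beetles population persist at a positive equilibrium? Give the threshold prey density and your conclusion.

The predator equation gives dy/dt > 0 only when x > 0.777/0.00962 = 80.8.
Without the predator, x → K = 255. Since 255 > 80.8, the predator can invade and persist.

Threshold x = 80.8; K > 80.8, so yes, the predator persists.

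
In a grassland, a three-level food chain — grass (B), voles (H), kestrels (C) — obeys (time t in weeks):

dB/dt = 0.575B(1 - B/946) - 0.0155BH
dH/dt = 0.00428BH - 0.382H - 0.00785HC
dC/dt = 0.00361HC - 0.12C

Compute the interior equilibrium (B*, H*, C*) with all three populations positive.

B* ≈ 98.3, H* ≈ 33.2, C* ≈ 4.95

From dC/dt = 0: 0.00361H* = 0.12, so H* = 33.2.
From dB/dt = 0: 0.575(1 - B*/946) = 0.0155·33.2, giving B* = 946·(1 - 0.896) = 98.3.
From dH/dt = 0: 0.00428·98.3 - 0.382 = 0.00785C*, so C* = 0.0388/0.00785 = 4.95.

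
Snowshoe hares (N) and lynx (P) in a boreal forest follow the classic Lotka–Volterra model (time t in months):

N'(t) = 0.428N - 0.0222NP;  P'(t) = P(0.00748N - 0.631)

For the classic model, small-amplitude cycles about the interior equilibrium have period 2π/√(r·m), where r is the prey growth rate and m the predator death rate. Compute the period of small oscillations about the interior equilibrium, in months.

T ≈ 12.1 months

Here r = 0.428 and m = 0.631, so r·m = 0.27.
ω = √0.27 = 0.52 per month, hence T = 2π/ω ≈ 12.1 months.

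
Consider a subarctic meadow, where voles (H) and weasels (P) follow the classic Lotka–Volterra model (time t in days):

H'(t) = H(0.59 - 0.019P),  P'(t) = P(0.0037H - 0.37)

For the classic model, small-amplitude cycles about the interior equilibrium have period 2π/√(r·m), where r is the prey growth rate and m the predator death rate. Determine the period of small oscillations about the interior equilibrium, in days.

Here r = 0.59 and m = 0.37, so r·m = 0.218.
ω = √0.218 = 0.467 per day, hence T = 2π/ω ≈ 13.4 days.

T ≈ 13.4 days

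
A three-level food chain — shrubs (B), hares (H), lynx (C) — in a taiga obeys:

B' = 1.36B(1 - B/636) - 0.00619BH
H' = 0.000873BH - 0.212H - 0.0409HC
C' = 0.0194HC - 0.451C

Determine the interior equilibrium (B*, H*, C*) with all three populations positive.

From dC/dt = 0: 0.0194H* = 0.451, so H* = 23.2.
From dB/dt = 0: 1.36(1 - B*/636) = 0.00619·23.2, giving B* = 636·(1 - 0.106) = 569.
From dH/dt = 0: 0.000873·569 - 0.212 = 0.0409C*, so C* = 0.284/0.0409 = 6.96.

B* ≈ 569, H* ≈ 23.2, C* ≈ 6.96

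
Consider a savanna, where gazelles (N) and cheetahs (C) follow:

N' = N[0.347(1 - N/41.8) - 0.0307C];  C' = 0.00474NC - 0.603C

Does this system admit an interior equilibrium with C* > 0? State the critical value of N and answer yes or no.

The predator equation gives dC/dt > 0 only when N > 0.603/0.00474 = 127.
Without the predator, N → K = 41.8. Since 41.8 < 127, the predator cannot invade.

Threshold N = 127; K < 127, so no, the predator goes extinct.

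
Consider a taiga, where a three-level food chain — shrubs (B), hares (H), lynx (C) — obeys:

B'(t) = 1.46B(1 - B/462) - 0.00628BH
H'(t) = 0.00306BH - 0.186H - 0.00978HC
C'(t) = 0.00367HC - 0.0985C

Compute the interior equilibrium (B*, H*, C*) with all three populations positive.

From dC/dt = 0: 0.00367H* = 0.0985, so H* = 26.8.
From dB/dt = 0: 1.46(1 - B*/462) = 0.00628·26.8, giving B* = 462·(1 - 0.115) = 409.
From dH/dt = 0: 0.00306·409 - 0.186 = 0.00978C*, so C* = 1.06/0.00978 = 109.

B* ≈ 409, H* ≈ 26.8, C* ≈ 109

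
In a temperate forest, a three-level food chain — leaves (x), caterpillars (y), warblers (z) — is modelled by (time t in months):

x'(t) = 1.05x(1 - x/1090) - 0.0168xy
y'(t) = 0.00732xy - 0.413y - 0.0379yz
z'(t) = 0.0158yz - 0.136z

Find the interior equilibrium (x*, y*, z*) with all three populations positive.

x* ≈ 940, y* ≈ 8.61, z* ≈ 171

From dz/dt = 0: 0.0158y* = 0.136, so y* = 8.61.
From dx/dt = 0: 1.05(1 - x*/1090) = 0.0168·8.61, giving x* = 1090·(1 - 0.138) = 940.
From dy/dt = 0: 0.00732·940 - 0.413 = 0.0379z*, so z* = 6.47/0.0379 = 171.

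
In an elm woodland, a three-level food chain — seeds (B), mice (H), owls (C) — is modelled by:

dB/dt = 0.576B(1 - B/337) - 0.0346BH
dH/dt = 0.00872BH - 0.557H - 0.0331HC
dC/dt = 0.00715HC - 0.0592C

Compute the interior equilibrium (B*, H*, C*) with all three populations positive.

From dC/dt = 0: 0.00715H* = 0.0592, so H* = 8.28.
From dB/dt = 0: 0.576(1 - B*/337) = 0.0346·8.28, giving B* = 337·(1 - 0.497) = 169.
From dH/dt = 0: 0.00872·169 - 0.557 = 0.0331C*, so C* = 0.92/0.0331 = 27.8.

B* ≈ 169, H* ≈ 8.28, C* ≈ 27.8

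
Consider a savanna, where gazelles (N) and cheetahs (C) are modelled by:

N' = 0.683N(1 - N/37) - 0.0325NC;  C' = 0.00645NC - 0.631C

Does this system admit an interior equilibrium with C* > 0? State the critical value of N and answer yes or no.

Threshold N = 97.8; K < 97.8, so no, the predator goes extinct.

The predator equation gives dC/dt > 0 only when N > 0.631/0.00645 = 97.8.
Without the predator, N → K = 37. Since 37 < 97.8, the predator cannot invade.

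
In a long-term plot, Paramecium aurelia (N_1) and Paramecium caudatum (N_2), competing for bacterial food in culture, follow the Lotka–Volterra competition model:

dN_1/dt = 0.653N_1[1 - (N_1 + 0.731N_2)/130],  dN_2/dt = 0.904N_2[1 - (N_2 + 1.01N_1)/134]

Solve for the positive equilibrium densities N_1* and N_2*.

N_1* ≈ 122, N_2* ≈ 10.3

Setting both brackets to zero gives the nullclines N_1 + 0.731N_2 = 130 and 1.01N_1 + N_2 = 134.
Substituting N_2 = 134 - 1.01N_1 into the first: N_1(1 - 0.731·1.01) = 130 - 0.731·134.
So N_1* = 32/0.262 = 122, and then N_2* = 134 - 1.01·122 = 10.3.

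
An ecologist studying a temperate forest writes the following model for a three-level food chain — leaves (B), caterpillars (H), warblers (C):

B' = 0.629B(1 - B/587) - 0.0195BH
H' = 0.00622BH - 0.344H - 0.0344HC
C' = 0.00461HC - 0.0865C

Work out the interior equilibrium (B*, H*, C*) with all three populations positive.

From dC/dt = 0: 0.00461H* = 0.0865, so H* = 18.8.
From dB/dt = 0: 0.629(1 - B*/587) = 0.0195·18.8, giving B* = 587·(1 - 0.582) = 246.
From dH/dt = 0: 0.00622·246 - 0.344 = 0.0344C*, so C* = 1.18/0.0344 = 34.4.

B* ≈ 246, H* ≈ 18.8, C* ≈ 34.4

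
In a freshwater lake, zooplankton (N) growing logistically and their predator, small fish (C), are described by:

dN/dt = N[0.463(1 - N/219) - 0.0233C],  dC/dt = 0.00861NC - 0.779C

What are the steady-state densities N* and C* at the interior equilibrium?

N* ≈ 90.5, C* ≈ 11.7

From dC/dt = 0 with C > 0: 0.00861N* = 0.779, so N* = 90.5.
Substitute into dN/dt = 0: 0.463(1 - 90.5/219) = 0.0233C*.
The bracket is 0.587, giving C* = 0.272/0.0233 = 11.7.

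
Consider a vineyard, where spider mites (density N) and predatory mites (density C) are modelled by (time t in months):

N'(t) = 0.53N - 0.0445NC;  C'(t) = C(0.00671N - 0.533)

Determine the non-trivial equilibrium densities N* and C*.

N* ≈ 79.4, C* ≈ 11.9

Set dC/dt = 0 with C > 0: 0.00671N - 0.533 = 0, so N* = 0.533/0.00671 = 79.4.
Set dN/dt = 0 with N > 0: 0.53 - 0.0445C = 0, so C* = 0.53/0.0445 = 11.9.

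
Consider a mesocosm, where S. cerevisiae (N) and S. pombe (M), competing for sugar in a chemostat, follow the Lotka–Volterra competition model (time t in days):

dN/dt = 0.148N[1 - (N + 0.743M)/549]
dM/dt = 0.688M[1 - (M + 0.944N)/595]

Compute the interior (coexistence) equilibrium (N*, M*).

N* ≈ 358, M* ≈ 257

Setting both brackets to zero gives the nullclines N + 0.743M = 549 and 0.944N + M = 595.
Substituting M = 595 - 0.944N into the first: N(1 - 0.743·0.944) = 549 - 0.743·595.
So N* = 107/0.299 = 358, and then M* = 595 - 0.944·358 = 257.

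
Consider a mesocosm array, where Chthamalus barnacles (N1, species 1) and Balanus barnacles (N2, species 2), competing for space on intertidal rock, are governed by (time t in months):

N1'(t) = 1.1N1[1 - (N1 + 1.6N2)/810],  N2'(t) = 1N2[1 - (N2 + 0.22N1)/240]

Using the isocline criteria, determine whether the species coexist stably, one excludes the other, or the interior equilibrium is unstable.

stable coexistence

Compare the nullcline intercepts: K1/α12 = 810/1.6 = 506 > K2 = 240; K2/α21 = 240/0.22 = 1090 > K1 = 810.
Since both inequalities hold, each species can invade when rare, so the interior equilibrium is stable.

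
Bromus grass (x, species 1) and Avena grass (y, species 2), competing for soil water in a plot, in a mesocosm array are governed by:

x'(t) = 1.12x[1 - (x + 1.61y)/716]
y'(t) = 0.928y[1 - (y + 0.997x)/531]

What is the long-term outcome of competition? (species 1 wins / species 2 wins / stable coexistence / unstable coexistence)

Compare the nullcline intercepts: K1/α12 = 716/1.61 = 445 < K2 = 531; K2/α21 = 531/0.997 = 533 < K1 = 716.
Since both are reversed, neither can invade when rare; the interior point is a saddle.

unstable coexistence (outcome depends on initial conditions)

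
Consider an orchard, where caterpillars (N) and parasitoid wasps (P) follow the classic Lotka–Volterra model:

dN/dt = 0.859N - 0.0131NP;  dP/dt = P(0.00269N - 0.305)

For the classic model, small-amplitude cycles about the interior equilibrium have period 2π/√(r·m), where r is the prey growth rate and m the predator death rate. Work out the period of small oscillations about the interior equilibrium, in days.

Here r = 0.859 and m = 0.305, so r·m = 0.262.
ω = √0.262 = 0.512 per day, hence T = 2π/ω ≈ 12.3 days.

T ≈ 12.3 days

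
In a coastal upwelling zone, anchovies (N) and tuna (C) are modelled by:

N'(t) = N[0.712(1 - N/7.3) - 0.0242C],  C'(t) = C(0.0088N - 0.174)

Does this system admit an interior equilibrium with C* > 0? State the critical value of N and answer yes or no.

Threshold N = 19.8; K < 19.8, so no, the predator goes extinct.

The predator equation gives dC/dt > 0 only when N > 0.174/0.0088 = 19.8.
Without the predator, N → K = 7.3. Since 7.3 < 19.8, the predator cannot invade.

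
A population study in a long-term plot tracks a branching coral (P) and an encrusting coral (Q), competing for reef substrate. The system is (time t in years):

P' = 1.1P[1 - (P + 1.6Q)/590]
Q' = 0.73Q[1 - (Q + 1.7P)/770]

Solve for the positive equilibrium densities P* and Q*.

Setting both brackets to zero gives the nullclines P + 1.6Q = 590 and 1.7P + Q = 770.
Substituting Q = 770 - 1.7P into the first: P(1 - 1.6·1.7) = 590 - 1.6·770.
So P* = -642/-1.72 = 373, and then Q* = 770 - 1.7·373 = 135.

P* ≈ 373, Q* ≈ 135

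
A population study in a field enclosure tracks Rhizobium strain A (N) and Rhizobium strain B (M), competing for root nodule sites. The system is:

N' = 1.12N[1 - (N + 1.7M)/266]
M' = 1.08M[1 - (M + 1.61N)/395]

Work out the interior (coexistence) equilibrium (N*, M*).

Setting both brackets to zero gives the nullclines N + 1.7M = 266 and 1.61N + M = 395.
Substituting M = 395 - 1.61N into the first: N(1 - 1.7·1.61) = 266 - 1.7·395.
So N* = -406/-1.74 = 233, and then M* = 395 - 1.61·233 = 19.1.

N* ≈ 233, M* ≈ 19.1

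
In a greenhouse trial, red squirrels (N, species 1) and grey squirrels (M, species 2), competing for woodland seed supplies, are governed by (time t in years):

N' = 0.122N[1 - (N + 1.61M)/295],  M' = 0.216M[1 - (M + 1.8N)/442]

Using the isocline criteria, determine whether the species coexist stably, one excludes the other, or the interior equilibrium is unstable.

Compare the nullcline intercepts: K1/α12 = 295/1.61 = 183 < K2 = 442; K2/α21 = 442/1.8 = 246 < K1 = 295.
Since both are reversed, neither can invade when rare; the interior point is a saddle.

unstable coexistence (outcome depends on initial conditions)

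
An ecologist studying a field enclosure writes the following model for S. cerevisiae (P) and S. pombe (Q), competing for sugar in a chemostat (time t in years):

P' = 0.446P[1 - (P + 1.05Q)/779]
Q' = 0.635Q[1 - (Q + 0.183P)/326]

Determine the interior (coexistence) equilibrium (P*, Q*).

P* ≈ 541, Q* ≈ 227

Setting both brackets to zero gives the nullclines P + 1.05Q = 779 and 0.183P + Q = 326.
Substituting Q = 326 - 0.183P into the first: P(1 - 1.05·0.183) = 779 - 1.05·326.
So P* = 437/0.808 = 541, and then Q* = 326 - 0.183·541 = 227.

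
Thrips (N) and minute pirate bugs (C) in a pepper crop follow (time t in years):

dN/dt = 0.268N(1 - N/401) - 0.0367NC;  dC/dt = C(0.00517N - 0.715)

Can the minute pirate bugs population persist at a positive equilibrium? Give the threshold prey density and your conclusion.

Threshold N = 138; K > 138, so yes, the predator persists.

The predator equation gives dC/dt > 0 only when N > 0.715/0.00517 = 138.
Without the predator, N → K = 401. Since 401 > 138, the predator can invade and persist.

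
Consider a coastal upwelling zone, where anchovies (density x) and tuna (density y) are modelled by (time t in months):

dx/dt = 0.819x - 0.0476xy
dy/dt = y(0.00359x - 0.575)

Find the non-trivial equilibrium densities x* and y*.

x* ≈ 160, y* ≈ 17.2

Set dy/dt = 0 with y > 0: 0.00359x - 0.575 = 0, so x* = 0.575/0.00359 = 160.
Set dx/dt = 0 with x > 0: 0.819 - 0.0476y = 0, so y* = 0.819/0.0476 = 17.2.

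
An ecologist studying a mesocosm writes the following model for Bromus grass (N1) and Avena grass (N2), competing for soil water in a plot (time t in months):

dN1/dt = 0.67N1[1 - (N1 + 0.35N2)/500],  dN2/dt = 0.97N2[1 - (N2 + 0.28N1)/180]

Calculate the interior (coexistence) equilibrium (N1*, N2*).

Setting both brackets to zero gives the nullclines N1 + 0.35N2 = 500 and 0.28N1 + N2 = 180.
Substituting N2 = 180 - 0.28N1 into the first: N1(1 - 0.35·0.28) = 500 - 0.35·180.
So N1* = 437/0.902 = 484, and then N2* = 180 - 0.28·484 = 44.3.

N1* ≈ 484, N2* ≈ 44.3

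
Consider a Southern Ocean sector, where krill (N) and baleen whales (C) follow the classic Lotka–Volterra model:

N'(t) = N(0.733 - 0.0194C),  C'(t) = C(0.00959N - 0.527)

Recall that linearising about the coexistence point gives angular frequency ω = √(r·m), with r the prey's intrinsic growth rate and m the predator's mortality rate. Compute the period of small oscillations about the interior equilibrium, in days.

Here r = 0.733 and m = 0.527, so r·m = 0.386.
ω = √0.386 = 0.622 per day, hence T = 2π/ω ≈ 10.1 days.

T ≈ 10.1 days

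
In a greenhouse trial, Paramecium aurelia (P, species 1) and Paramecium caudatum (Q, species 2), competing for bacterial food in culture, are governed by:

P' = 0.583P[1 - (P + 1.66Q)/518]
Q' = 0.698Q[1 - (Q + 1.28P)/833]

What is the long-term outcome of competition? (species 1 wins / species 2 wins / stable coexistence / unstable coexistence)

species 2 excludes species 1

Compare the nullcline intercepts: K1/α12 = 518/1.66 = 312 < K2 = 833; K2/α21 = 833/1.28 = 651 > K1 = 518.
Since the inequalities point opposite ways, species 2 can invade but species 1 cannot.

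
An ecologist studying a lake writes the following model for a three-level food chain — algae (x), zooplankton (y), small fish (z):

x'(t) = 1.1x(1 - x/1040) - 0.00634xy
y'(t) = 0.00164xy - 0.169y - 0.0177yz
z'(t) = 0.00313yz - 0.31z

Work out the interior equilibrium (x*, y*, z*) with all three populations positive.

x* ≈ 446, y* ≈ 99, z* ≈ 31.8

From dz/dt = 0: 0.00313y* = 0.31, so y* = 99.
From dx/dt = 0: 1.1(1 - x*/1040) = 0.00634·99, giving x* = 1040·(1 - 0.571) = 446.
From dy/dt = 0: 0.00164·446 - 0.169 = 0.0177z*, so z* = 0.563/0.0177 = 31.8.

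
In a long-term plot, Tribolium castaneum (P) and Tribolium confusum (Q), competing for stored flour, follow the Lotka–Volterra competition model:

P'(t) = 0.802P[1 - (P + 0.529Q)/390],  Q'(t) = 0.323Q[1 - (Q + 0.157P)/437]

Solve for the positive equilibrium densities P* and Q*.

P* ≈ 173, Q* ≈ 410

Setting both brackets to zero gives the nullclines P + 0.529Q = 390 and 0.157P + Q = 437.
Substituting Q = 437 - 0.157P into the first: P(1 - 0.529·0.157) = 390 - 0.529·437.
So P* = 159/0.917 = 173, and then Q* = 437 - 0.157·173 = 410.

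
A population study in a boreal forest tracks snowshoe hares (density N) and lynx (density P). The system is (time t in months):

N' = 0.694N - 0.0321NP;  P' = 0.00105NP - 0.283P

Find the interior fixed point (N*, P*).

Set dP/dt = 0 with P > 0: 0.00105N - 0.283 = 0, so N* = 0.283/0.00105 = 270.
Set dN/dt = 0 with N > 0: 0.694 - 0.0321P = 0, so P* = 0.694/0.0321 = 21.6.

N* ≈ 270, P* ≈ 21.6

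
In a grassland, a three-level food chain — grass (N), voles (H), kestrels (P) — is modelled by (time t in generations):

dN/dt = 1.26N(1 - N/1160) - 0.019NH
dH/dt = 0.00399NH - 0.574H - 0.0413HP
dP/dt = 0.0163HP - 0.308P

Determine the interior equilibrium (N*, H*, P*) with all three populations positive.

N* ≈ 829, H* ≈ 18.9, P* ≈ 66.2

From dP/dt = 0: 0.0163H* = 0.308, so H* = 18.9.
From dN/dt = 0: 1.26(1 - N*/1160) = 0.019·18.9, giving N* = 1160·(1 - 0.285) = 829.
From dH/dt = 0: 0.00399·829 - 0.574 = 0.0413P*, so P* = 2.74/0.0413 = 66.2.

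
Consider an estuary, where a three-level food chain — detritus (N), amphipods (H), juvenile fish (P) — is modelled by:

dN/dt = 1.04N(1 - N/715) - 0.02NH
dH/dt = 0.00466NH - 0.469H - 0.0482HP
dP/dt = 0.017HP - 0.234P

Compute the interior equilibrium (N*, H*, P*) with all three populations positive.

N* ≈ 526, H* ≈ 13.8, P* ≈ 41.1

From dP/dt = 0: 0.017H* = 0.234, so H* = 13.8.
From dN/dt = 0: 1.04(1 - N*/715) = 0.02·13.8, giving N* = 715·(1 - 0.265) = 526.
From dH/dt = 0: 0.00466·526 - 0.469 = 0.0482P*, so P* = 1.98/0.0482 = 41.1.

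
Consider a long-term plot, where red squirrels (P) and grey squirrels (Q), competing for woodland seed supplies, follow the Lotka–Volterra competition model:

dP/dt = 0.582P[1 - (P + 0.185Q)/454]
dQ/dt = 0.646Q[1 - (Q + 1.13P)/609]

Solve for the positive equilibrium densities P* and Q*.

P* ≈ 432, Q* ≈ 121

Setting both brackets to zero gives the nullclines P + 0.185Q = 454 and 1.13P + Q = 609.
Substituting Q = 609 - 1.13P into the first: P(1 - 0.185·1.13) = 454 - 0.185·609.
So P* = 341/0.791 = 432, and then Q* = 609 - 1.13·432 = 121.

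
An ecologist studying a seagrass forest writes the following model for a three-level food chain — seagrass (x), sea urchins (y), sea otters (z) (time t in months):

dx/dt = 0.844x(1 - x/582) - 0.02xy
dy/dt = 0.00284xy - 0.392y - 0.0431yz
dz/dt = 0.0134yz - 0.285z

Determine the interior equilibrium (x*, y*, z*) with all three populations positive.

From dz/dt = 0: 0.0134y* = 0.285, so y* = 21.3.
From dx/dt = 0: 0.844(1 - x*/582) = 0.02·21.3, giving x* = 582·(1 - 0.504) = 289.
From dy/dt = 0: 0.00284·289 - 0.392 = 0.0431z*, so z* = 0.428/0.0431 = 9.93.

x* ≈ 289, y* ≈ 21.3, z* ≈ 9.93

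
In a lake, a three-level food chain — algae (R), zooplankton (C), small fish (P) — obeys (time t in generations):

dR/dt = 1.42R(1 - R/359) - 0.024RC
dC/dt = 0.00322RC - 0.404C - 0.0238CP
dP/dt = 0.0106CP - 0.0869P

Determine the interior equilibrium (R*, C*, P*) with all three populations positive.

R* ≈ 309, C* ≈ 8.2, P* ≈ 24.9

From dP/dt = 0: 0.0106C* = 0.0869, so C* = 8.2.
From dR/dt = 0: 1.42(1 - R*/359) = 0.024·8.2, giving R* = 359·(1 - 0.139) = 309.
From dC/dt = 0: 0.00322·309 - 0.404 = 0.0238P*, so P* = 0.592/0.0238 = 24.9.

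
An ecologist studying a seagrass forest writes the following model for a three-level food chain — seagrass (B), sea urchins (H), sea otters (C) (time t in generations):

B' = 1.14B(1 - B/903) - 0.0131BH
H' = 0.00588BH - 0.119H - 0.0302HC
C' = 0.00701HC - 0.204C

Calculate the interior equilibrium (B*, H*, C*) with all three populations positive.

From dC/dt = 0: 0.00701H* = 0.204, so H* = 29.1.
From dB/dt = 0: 1.14(1 - B*/903) = 0.0131·29.1, giving B* = 903·(1 - 0.334) = 601.
From dH/dt = 0: 0.00588·601 - 0.119 = 0.0302C*, so C* = 3.42/0.0302 = 113.

B* ≈ 601, H* ≈ 29.1, C* ≈ 113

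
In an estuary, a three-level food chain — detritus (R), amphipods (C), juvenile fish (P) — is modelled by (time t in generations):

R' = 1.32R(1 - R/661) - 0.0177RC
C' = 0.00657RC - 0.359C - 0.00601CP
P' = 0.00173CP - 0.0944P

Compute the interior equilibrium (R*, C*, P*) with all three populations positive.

R* ≈ 177, C* ≈ 54.6, P* ≈ 134

From dP/dt = 0: 0.00173C* = 0.0944, so C* = 54.6.
From dR/dt = 0: 1.32(1 - R*/661) = 0.0177·54.6, giving R* = 661·(1 - 0.732) = 177.
From dC/dt = 0: 0.00657·177 - 0.359 = 0.00601P*, so P* = 0.806/0.00601 = 134.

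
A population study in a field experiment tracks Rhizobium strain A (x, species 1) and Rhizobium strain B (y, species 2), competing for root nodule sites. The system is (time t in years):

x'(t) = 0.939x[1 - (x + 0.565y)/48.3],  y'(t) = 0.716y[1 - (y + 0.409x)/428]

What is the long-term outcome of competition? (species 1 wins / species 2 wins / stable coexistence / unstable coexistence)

Compare the nullcline intercepts: K1/α12 = 48.3/0.565 = 85.5 < K2 = 428; K2/α21 = 428/0.409 = 1050 > K1 = 48.3.
Since the inequalities point opposite ways, species 2 can invade but species 1 cannot.

species 2 excludes species 1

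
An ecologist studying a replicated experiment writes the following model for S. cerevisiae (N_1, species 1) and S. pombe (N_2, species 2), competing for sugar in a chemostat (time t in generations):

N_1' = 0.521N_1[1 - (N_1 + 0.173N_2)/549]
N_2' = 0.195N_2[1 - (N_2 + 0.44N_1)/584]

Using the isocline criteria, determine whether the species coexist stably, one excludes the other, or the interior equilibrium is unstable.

stable coexistence

Compare the nullcline intercepts: K1/α12 = 549/0.173 = 3170 > K2 = 584; K2/α21 = 584/0.44 = 1330 > K1 = 549.
Since both inequalities hold, each species can invade when rare, so the interior equilibrium is stable.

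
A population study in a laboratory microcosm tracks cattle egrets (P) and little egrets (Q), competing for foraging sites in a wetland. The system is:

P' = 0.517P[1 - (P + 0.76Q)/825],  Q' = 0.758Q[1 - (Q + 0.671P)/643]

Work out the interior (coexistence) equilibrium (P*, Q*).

P* ≈ 686, Q* ≈ 182

Setting both brackets to zero gives the nullclines P + 0.76Q = 825 and 0.671P + Q = 643.
Substituting Q = 643 - 0.671P into the first: P(1 - 0.76·0.671) = 825 - 0.76·643.
So P* = 336/0.49 = 686, and then Q* = 643 - 0.671·686 = 182.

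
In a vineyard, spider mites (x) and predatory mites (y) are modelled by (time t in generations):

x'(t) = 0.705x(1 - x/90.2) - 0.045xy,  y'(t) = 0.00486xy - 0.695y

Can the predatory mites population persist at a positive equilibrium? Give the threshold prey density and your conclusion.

The predator equation gives dy/dt > 0 only when x > 0.695/0.00486 = 143.
Without the predator, x → K = 90.2. Since 90.2 < 143, the predator cannot invade.

Threshold x = 143; K < 143, so no, the predator goes extinct.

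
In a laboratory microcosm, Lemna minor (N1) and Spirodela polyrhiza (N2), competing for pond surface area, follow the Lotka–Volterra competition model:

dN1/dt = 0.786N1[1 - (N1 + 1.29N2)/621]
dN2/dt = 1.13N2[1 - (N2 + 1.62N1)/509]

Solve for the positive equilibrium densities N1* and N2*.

N1* ≈ 32.7, N2* ≈ 456

Setting both brackets to zero gives the nullclines N1 + 1.29N2 = 621 and 1.62N1 + N2 = 509.
Substituting N2 = 509 - 1.62N1 into the first: N1(1 - 1.29·1.62) = 621 - 1.29·509.
So N1* = -35.6/-1.09 = 32.7, and then N2* = 509 - 1.62·32.7 = 456.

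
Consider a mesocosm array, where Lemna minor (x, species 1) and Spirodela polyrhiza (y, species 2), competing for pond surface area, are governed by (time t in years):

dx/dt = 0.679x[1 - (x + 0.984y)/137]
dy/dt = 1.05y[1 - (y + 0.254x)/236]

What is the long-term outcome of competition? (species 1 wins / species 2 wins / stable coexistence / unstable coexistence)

species 2 excludes species 1

Compare the nullcline intercepts: K1/α12 = 137/0.984 = 139 < K2 = 236; K2/α21 = 236/0.254 = 929 > K1 = 137.
Since the inequalities point opposite ways, species 2 can invade but species 1 cannot.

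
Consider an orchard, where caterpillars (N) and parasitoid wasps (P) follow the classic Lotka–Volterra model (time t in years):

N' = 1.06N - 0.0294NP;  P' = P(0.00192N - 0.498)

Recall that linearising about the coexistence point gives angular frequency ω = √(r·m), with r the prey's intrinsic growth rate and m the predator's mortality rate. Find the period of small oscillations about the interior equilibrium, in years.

Here r = 1.06 and m = 0.498, so r·m = 0.528.
ω = √0.528 = 0.727 per year, hence T = 2π/ω ≈ 8.65 years.

T ≈ 8.65 years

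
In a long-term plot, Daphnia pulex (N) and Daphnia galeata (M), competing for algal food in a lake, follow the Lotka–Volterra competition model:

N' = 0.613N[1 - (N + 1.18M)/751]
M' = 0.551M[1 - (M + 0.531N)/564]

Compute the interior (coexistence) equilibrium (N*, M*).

Setting both brackets to zero gives the nullclines N + 1.18M = 751 and 0.531N + M = 564.
Substituting M = 564 - 0.531N into the first: N(1 - 1.18·0.531) = 751 - 1.18·564.
So N* = 85.5/0.373 = 229, and then M* = 564 - 0.531·229 = 442.

N* ≈ 229, M* ≈ 442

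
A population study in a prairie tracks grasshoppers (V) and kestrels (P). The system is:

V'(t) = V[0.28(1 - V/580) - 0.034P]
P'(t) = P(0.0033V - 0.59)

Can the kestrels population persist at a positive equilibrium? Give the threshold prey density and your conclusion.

Threshold V = 179; K > 179, so yes, the predator persists.

The predator equation gives dP/dt > 0 only when V > 0.59/0.0033 = 179.
Without the predator, V → K = 580. Since 580 > 179, the predator can invade and persist.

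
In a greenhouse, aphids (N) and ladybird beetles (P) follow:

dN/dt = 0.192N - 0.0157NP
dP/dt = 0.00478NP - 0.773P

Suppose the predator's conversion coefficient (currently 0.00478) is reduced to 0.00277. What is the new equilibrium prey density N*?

N* ≈ 279

At the interior fixed point, setting dP/dt = 0 with P > 0 fixes N* = (predator death rate)/(NP coefficient) — independent of the other coefficients.
With the change, N* = 0.773/0.00277 = 279; it rises from 162.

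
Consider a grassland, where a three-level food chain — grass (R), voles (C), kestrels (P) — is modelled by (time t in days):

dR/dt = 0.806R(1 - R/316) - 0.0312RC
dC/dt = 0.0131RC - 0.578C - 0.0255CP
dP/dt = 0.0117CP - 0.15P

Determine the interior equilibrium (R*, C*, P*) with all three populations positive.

From dP/dt = 0: 0.0117C* = 0.15, so C* = 12.8.
From dR/dt = 0: 0.806(1 - R*/316) = 0.0312·12.8, giving R* = 316·(1 - 0.496) = 159.
From dC/dt = 0: 0.0131·159 - 0.578 = 0.0255P*, so P* = 1.51/0.0255 = 59.1.

R* ≈ 159, C* ≈ 12.8, P* ≈ 59.1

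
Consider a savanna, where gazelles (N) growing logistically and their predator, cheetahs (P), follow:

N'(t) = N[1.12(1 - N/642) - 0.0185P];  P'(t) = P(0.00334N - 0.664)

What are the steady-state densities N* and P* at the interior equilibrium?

From dP/dt = 0 with P > 0: 0.00334N* = 0.664, so N* = 199.
Substitute into dN/dt = 0: 1.12(1 - 199/642) = 0.0185P*.
The bracket is 0.69, giving P* = 0.773/0.0185 = 41.8.

N* ≈ 199, P* ≈ 41.8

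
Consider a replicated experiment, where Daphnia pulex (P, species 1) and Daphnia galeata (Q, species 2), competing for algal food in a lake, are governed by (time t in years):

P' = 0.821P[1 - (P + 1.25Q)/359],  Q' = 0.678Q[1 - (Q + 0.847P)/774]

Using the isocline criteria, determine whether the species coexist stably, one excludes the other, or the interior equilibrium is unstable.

Compare the nullcline intercepts: K1/α12 = 359/1.25 = 287 < K2 = 774; K2/α21 = 774/0.847 = 914 > K1 = 359.
Since the inequalities point opposite ways, species 2 can invade but species 1 cannot.

species 2 excludes species 1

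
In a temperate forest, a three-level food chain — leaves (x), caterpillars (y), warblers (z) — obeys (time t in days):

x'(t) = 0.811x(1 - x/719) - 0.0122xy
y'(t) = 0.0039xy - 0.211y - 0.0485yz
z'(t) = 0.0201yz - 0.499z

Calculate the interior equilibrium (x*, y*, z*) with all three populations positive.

From dz/dt = 0: 0.0201y* = 0.499, so y* = 24.8.
From dx/dt = 0: 0.811(1 - x*/719) = 0.0122·24.8, giving x* = 719·(1 - 0.373) = 450.
From dy/dt = 0: 0.0039·450 - 0.211 = 0.0485z*, so z* = 1.55/0.0485 = 31.9.

x* ≈ 450, y* ≈ 24.8, z* ≈ 31.9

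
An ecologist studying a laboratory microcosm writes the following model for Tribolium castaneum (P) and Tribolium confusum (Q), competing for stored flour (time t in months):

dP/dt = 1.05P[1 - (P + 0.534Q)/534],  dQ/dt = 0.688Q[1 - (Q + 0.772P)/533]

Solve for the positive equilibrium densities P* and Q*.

P* ≈ 424, Q* ≈ 205

Setting both brackets to zero gives the nullclines P + 0.534Q = 534 and 0.772P + Q = 533.
Substituting Q = 533 - 0.772P into the first: P(1 - 0.534·0.772) = 534 - 0.534·533.
So P* = 249/0.588 = 424, and then Q* = 533 - 0.772·424 = 205.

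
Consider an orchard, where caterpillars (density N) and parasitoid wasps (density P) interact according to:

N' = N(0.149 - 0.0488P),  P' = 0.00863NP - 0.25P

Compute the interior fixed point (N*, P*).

Set dP/dt = 0 with P > 0: 0.00863N - 0.25 = 0, so N* = 0.25/0.00863 = 29.
Set dN/dt = 0 with N > 0: 0.149 - 0.0488P = 0, so P* = 0.149/0.0488 = 3.05.

N* ≈ 29, P* ≈ 3.05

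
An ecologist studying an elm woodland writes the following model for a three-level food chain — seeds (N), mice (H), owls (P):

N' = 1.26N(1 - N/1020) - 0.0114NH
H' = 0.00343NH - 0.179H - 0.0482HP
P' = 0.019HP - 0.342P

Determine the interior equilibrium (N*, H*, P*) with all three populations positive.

From dP/dt = 0: 0.019H* = 0.342, so H* = 18.
From dN/dt = 0: 1.26(1 - N*/1020) = 0.0114·18, giving N* = 1020·(1 - 0.163) = 854.
From dH/dt = 0: 0.00343·854 - 0.179 = 0.0482P*, so P* = 2.75/0.0482 = 57.1.

N* ≈ 854, H* ≈ 18, P* ≈ 57.1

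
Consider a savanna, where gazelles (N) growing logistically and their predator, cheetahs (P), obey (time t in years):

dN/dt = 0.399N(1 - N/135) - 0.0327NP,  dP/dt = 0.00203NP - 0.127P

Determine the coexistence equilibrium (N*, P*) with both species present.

From dP/dt = 0 with P > 0: 0.00203N* = 0.127, so N* = 62.6.
Substitute into dN/dt = 0: 0.399(1 - 62.6/135) = 0.0327P*.
The bracket is 0.537, giving P* = 0.214/0.0327 = 6.55.

N* ≈ 62.6, P* ≈ 6.55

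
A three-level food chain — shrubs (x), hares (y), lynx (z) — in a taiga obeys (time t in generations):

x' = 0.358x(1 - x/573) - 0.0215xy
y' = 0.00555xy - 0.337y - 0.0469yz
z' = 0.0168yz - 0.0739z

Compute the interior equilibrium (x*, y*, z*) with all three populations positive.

x* ≈ 422, y* ≈ 4.4, z* ≈ 42.7

From dz/dt = 0: 0.0168y* = 0.0739, so y* = 4.4.
From dx/dt = 0: 0.358(1 - x*/573) = 0.0215·4.4, giving x* = 573·(1 - 0.264) = 422.
From dy/dt = 0: 0.00555·422 - 0.337 = 0.0469z*, so z* = 2/0.0469 = 42.7.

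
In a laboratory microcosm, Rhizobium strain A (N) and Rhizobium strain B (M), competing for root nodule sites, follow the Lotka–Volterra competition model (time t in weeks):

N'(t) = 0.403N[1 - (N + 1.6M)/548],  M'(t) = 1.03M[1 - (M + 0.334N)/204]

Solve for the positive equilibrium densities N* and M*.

Setting both brackets to zero gives the nullclines N + 1.6M = 548 and 0.334N + M = 204.
Substituting M = 204 - 0.334N into the first: N(1 - 1.6·0.334) = 548 - 1.6·204.
So N* = 222/0.466 = 476, and then M* = 204 - 0.334·476 = 45.

N* ≈ 476, M* ≈ 45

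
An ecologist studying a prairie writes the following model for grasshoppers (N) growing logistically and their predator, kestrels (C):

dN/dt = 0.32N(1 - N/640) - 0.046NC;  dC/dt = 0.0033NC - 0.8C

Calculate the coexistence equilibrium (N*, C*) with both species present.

N* ≈ 242, C* ≈ 4.32

From dC/dt = 0 with C > 0: 0.0033N* = 0.8, so N* = 242.
Substitute into dN/dt = 0: 0.32(1 - 242/640) = 0.046C*.
The bracket is 0.621, giving C* = 0.199/0.046 = 4.32.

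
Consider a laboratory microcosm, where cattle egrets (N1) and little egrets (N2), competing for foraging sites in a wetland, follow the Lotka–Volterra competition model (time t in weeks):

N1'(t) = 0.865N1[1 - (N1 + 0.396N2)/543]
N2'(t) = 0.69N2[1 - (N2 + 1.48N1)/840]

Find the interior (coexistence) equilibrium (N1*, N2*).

N1* ≈ 508, N2* ≈ 87.8

Setting both brackets to zero gives the nullclines N1 + 0.396N2 = 543 and 1.48N1 + N2 = 840.
Substituting N2 = 840 - 1.48N1 into the first: N1(1 - 0.396·1.48) = 543 - 0.396·840.
So N1* = 210/0.414 = 508, and then N2* = 840 - 1.48·508 = 87.8.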